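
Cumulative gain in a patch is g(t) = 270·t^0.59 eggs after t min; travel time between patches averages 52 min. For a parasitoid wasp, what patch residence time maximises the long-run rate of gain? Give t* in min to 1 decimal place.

74.8 min

Maximise g(t)/(T+t): set derivative to zero → g'(t)(T+t) = g(t).
g'(t) = 0.59·270·t^-0.41. Setting 0.59·270·t^-0.41 = 270·t^0.59/(52+t) gives 0.59(52+t) = t, so 0.41·t = 0.59×52.
t* = 0.59×52/0.41 = 74.83 min.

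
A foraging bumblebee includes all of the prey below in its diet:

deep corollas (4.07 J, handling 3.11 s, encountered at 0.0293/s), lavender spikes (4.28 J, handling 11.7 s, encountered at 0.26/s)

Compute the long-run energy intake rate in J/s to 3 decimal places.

0.298 J/s

R = (0.0293×4.07 + 0.26×4.28) / (1 + 0.0293×3.11 + 0.26×11.7) = 1.232/4.133 = 0.2981 J/s.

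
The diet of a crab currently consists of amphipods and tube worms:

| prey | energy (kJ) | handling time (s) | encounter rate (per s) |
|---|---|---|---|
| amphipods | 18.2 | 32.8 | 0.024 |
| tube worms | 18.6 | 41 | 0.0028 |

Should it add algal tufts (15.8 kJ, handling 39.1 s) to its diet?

Current rate: (0.024×18.2 + 0.0028×18.6)/(1 + 0.024×32.8 + 0.0028×41) = 0.257 kJ/s.
algal tufts: E/h = 15.8/39.1 = 0.4041 kJ/s.
0.4041 > 0.257, so adding algal tufts raises the average — include it.

Yes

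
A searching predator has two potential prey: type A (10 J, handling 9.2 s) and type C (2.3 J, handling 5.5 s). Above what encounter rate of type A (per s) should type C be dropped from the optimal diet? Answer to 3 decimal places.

0.068 per s

The zero-one rule: include type C iff E₂/h₂ > λE₁/(1+λh₁). Equality gives the switch point.
λE₁h₂ = E₂ + λE₂h₁ ⇒ λ = E₂/(E₁h₂ − E₂h₁) = 2.3/(55 − 21.16) = 0.06797 per s.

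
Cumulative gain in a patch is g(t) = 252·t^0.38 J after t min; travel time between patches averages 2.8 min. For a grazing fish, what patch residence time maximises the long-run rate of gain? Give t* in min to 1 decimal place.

1.7 min

Maximise g(t)/(T+t): set derivative to zero → g'(t)(T+t) = g(t).
g'(t) = 0.38·252·t^-0.62. Setting 0.38·252·t^-0.62 = 252·t^0.38/(2.8+t) gives 0.38(2.8+t) = t, so 0.62·t = 0.38×2.8.
t* = 0.38×2.8/0.62 = 1.716 min.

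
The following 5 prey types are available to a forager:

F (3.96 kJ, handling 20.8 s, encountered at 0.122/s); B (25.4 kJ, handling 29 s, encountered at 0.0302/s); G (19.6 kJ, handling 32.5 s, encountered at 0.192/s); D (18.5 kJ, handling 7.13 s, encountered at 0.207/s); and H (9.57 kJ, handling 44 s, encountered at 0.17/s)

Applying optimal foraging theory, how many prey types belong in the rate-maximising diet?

Profitabilities (E/h, kJ/s): D 2.59, B 0.876, G 0.603, H 0.217, F 0.19. Add prey in this order while the next type's profitability exceeds the intake rate on those already taken.
Rate on top 1: 1.547. B: 0.876 < 1.547 → exclude; stop.
Optimal diet: D — 1 of 5 types.

1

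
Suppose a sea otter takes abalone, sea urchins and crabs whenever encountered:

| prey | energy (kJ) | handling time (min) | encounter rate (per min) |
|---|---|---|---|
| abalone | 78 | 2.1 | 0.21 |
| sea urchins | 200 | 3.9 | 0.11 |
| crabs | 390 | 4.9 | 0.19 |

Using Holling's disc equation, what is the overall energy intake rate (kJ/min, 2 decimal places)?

Energy encountered per unit search time: 0.21×78 + 0.11×200 + 0.19×390 = 112.5 kJ/min.
Handling time per unit search time: 0.21×2.1 + 0.11×3.9 + 0.19×4.9 = 1.801.
Rate = 112.5/(1 + 1.801) = 40.16 kJ/min.

40.16 kJ/min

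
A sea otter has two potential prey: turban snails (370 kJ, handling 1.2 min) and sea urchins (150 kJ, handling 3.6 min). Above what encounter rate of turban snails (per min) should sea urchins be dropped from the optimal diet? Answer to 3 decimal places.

The zero-one rule: include sea urchins iff E₂/h₂ > λE₁/(1+λh₁). Equality gives the switch point.
λE₁h₂ = E₂ + λE₂h₁ ⇒ λ = E₂/(E₁h₂ − E₂h₁) = 150/(1332 − 180) = 0.1302 per min.

0.130 per min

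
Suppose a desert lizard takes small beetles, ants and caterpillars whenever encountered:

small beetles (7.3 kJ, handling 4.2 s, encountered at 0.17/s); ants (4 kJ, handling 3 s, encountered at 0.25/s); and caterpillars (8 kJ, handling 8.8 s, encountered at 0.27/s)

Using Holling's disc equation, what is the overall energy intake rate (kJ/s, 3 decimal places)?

0.909 kJ/s

R = (0.17×7.3 + 0.25×4 + 0.27×8) / (1 + 0.17×4.2 + 0.25×3 + 0.27×8.8) = 4.401/4.84 = 0.9093 kJ/s.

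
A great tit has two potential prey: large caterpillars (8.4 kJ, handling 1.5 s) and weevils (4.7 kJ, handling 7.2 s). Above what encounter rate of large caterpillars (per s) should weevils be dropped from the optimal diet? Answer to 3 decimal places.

Drop weevils once their profitability E₂/h₂ falls below the rate achievable on large caterpillars alone: E₂/h₂ = λE₁/(1 + λh₁).
Solve for λ: λE₁h₂ = E₂(1 + λh₁) → λ(E₁h₂ − E₂h₁) = E₂ → λ = E₂/(E₁h₂ − E₂h₁).
λ = 4.7/(8.4×7.2 − 4.7×1.5) = 4.7/53.43 = 0.08797 per s.

0.088 per s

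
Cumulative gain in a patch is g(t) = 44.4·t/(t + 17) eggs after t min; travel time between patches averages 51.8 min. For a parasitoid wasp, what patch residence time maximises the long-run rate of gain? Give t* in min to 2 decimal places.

29.67 min

Maximise g(t)/(T+t): set derivative to zero → g'(t)(T+t) = g(t).
g'(t) = 44.4·17/(t + 17)². Setting 44.4·17/(t+17)² = 44.4t/[(t+17)(51.8+t)] gives 17(51.8+t) = t(t+17), so t² = 17×51.8 = 880.6.
t* = √880.6 = 29.67 min.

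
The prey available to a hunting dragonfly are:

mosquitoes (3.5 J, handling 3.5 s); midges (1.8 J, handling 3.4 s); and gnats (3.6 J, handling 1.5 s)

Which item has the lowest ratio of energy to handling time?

midges

In descending order of E/h:
gnats: 3.6/1.5 = 2.4 J/s
mosquitoes: 3.5/3.5 = 1 J/s
midges: 1.8/3.4 = 0.529 J/s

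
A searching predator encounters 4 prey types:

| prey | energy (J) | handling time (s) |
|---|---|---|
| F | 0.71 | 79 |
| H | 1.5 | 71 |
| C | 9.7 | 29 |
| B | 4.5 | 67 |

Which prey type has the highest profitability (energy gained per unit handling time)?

C

In descending order of E/h:
C: 9.7/29 = 0.334 J/s
B: 4.5/67 = 0.0672 J/s
H: 1.5/71 = 0.0211 J/s
F: 0.71/79 = 0.00899 J/s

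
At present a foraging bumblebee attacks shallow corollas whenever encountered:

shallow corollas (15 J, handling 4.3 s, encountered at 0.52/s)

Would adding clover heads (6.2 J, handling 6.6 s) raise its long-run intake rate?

No

Intake rate on the current diet: R = (0.52×15) / (1 + 0.52×4.3) = 7.8/3.236 = 2.41 J/s.
Profitability of clover heads: 6.2/6.6 = 0.9394 J/s.
0.9394 < 2.41, so adding clover heads would lower the average — exclude it.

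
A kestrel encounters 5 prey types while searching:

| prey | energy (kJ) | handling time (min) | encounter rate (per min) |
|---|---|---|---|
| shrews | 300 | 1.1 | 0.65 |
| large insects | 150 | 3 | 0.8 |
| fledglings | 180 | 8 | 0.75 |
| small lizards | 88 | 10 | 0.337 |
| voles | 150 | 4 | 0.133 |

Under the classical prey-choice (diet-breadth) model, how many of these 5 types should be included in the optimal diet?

1

Profitabilities (E/h, kJ/min): shrews 273, large insects 50, voles 37.5, fledglings 22.5, small lizards 8.8. Add prey in this order while the next type's profitability exceeds the intake rate on those already taken.
Rate on top 1: 113.7. large insects: 50 < 113.7 → exclude; stop.
Optimal diet: shrews — 1 of 5 types.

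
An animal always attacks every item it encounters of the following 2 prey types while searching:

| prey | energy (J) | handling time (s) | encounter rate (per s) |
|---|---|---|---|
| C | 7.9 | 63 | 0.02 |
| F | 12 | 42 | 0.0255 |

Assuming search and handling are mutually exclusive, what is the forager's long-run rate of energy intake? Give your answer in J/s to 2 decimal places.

0.14 J/s

R = Σλ_iE_i / (1 + Σλ_ih_i)
Numerator: 0.02×7.9 + 0.0255×12 = 0.464
Denominator: 1 + 0.02×63 + 0.0255×42 = 3.331
R = 0.464/3.331 = 0.1393 J/s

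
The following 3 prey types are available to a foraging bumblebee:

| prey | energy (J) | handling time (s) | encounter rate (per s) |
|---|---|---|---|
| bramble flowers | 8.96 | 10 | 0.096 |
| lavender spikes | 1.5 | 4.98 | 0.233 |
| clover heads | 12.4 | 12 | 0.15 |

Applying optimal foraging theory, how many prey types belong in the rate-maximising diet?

E/h in descending order: clover heads 1.03, bramble flowers 0.896, lavender spikes 0.301 J/s. The optimal diet is the largest prefix of this list for which every included type satisfies E_i/h_i > R on the types above it.
Rate on top 1: 0.6643. bramble flowers: 0.896 > 0.6643 → include.
Rate on top 2: 0.7234. lavender spikes: 0.301 < 0.7234 → exclude; stop.
Optimal diet: clover heads, bramble flowers — 2 of 3 types.

2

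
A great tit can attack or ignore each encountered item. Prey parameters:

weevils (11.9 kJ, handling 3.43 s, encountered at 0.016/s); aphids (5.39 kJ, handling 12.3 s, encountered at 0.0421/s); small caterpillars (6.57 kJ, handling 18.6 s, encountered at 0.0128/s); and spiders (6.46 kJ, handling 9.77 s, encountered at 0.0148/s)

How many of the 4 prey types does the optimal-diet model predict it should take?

Profitabilities (E/h, kJ/s): weevils 3.47, spiders 0.661, aphids 0.438, small caterpillars 0.353. Add prey in this order while the next type's profitability exceeds the intake rate on those already taken.
Rate on top 1: 0.1805. spiders: 0.661 > 0.1805 → include.
Rate on top 2: 0.2384. aphids: 0.438 > 0.2384 → include.
Rate on top 3: 0.2987. small caterpillars: 0.353 > 0.2987 → include.
Optimal diet: weevils, spiders, aphids, small caterpillars — 4 of 4 types.

4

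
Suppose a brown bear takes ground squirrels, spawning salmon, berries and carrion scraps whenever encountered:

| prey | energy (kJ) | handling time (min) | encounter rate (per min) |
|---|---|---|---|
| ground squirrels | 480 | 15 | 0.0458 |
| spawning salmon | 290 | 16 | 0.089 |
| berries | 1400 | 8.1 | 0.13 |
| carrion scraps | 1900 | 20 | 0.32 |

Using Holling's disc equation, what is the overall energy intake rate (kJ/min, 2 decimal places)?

R = (0.0458×480 + 0.089×290 + 0.13×1400 + 0.32×1900) / (1 + 0.0458×15 + 0.089×16 + 0.13×8.1 + 0.32×20) = 837.8/10.56 = 79.31 kJ/min.

79.31 kJ/min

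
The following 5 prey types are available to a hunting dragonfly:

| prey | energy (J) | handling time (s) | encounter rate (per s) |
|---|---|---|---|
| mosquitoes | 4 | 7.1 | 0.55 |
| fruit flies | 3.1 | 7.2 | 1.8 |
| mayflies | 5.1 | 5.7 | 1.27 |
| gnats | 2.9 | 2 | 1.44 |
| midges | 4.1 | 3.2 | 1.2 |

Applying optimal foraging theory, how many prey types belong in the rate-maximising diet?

2

E/h in descending order: gnats 1.45, midges 1.28, mayflies 0.895, mosquitoes 0.563, fruit flies 0.431 J/s. The optimal diet is the largest prefix of this list for which every included type satisfies E_i/h_i > R on the types above it.
Rate on top 1: 1.076. midges: 1.28 > 1.076 → include.
Rate on top 2: 1.178. mayflies: 0.895 < 1.178 → exclude; stop.
Optimal diet: gnats, midges — 2 of 5 types.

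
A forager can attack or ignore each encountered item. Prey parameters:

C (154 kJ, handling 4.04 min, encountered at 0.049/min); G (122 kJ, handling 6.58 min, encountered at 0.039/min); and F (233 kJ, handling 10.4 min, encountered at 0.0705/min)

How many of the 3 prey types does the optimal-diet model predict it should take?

Rank by E/h (kJ/min): C 38.1, F 22.4, G 18.5. Include each in turn until the next type's E/h falls below the running intake rate.
Rate on top 1: 6.299. F: 22.4 > 6.299 → include.
Rate on top 2: 12.41. G: 18.5 > 12.41 → include.
Optimal diet: C, F, G — 3 of 3 types.

3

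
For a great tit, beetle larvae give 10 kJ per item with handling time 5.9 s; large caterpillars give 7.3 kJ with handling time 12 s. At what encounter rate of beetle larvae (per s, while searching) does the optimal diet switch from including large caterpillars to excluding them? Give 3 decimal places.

0.095 per s

Drop large caterpillars once their profitability E₂/h₂ falls below the rate achievable on beetle larvae alone: E₂/h₂ = λE₁/(1 + λh₁).
Solve for λ: λE₁h₂ = E₂(1 + λh₁) → λ(E₁h₂ − E₂h₁) = E₂ → λ = E₂/(E₁h₂ − E₂h₁).
λ = 7.3/(10×12 − 7.3×5.9) = 7.3/76.93 = 0.09489 per s.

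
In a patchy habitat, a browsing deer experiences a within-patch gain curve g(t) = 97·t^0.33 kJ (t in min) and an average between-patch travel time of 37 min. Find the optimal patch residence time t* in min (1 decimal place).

18.2 min

Optimal t* satisfies g'(t*) = g(t*)/(T + t*).
g'(t) = 0.33·97·t^-0.67. Setting 0.33·97·t^-0.67 = 97·t^0.33/(37+t) gives 0.33(37+t) = t, so 0.67·t = 0.33×37.
t* = 0.33×37/0.67 = 18.22 min.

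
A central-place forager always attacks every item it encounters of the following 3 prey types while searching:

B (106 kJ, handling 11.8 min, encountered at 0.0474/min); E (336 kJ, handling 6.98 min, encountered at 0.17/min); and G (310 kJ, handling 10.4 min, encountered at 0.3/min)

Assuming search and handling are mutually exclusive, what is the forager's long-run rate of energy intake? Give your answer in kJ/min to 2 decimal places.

26.45 kJ/min

R = Σλ_iE_i / (1 + Σλ_ih_i)
Numerator: 0.0474×106 + 0.17×336 + 0.3×310 = 155.1
Denominator: 1 + 0.0474×11.8 + 0.17×6.98 + 0.3×10.4 = 5.866
R = 155.1/5.866 = 26.45 kJ/min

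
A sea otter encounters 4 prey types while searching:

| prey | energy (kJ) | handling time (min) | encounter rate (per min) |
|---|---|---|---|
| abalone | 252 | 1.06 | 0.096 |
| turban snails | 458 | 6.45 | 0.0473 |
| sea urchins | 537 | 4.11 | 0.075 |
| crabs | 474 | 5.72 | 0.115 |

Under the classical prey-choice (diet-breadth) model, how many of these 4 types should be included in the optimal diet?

4

Rank by E/h (kJ/min): abalone 238, sea urchins 131, crabs 82.9, turban snails 71. Include each in turn until the next type's E/h falls below the running intake rate.
Rate on top 1: 21.96. sea urchins: 131 > 21.96 → include.
Rate on top 2: 45.72. crabs: 82.9 > 45.72 → include.
Rate on top 3: 57.54. turban snails: 71 > 57.54 → include.
Optimal diet: abalone, sea urchins, crabs, turban snails — 4 of 4 types.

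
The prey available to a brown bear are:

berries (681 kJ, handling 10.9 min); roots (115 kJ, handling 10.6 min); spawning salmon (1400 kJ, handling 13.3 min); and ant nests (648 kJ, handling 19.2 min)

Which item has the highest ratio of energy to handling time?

spawning salmon

In descending order of E/h:
spawning salmon: 1400/13.3 = 105 kJ/min
berries: 681/10.9 = 62.5 kJ/min
ant nests: 648/19.2 = 33.8 kJ/min
roots: 115/10.6 = 10.8 kJ/min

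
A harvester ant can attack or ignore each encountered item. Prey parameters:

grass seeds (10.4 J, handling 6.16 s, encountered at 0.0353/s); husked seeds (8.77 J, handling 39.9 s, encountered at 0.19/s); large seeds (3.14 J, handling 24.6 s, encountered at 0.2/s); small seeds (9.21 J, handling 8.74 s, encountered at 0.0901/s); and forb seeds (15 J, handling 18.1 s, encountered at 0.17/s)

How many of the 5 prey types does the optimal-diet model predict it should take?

E/h in descending order: grass seeds 1.69, small seeds 1.05, forb seeds 0.829, husked seeds 0.22, large seeds 0.128 J/s. The optimal diet is the largest prefix of this list for which every included type satisfies E_i/h_i > R on the types above it.
Rate on top 1: 0.3015. small seeds: 1.05 > 0.3015 → include.
Rate on top 2: 0.597. forb seeds: 0.829 > 0.597 → include.
Rate on top 3: 0.7373. husked seeds: 0.22 < 0.7373 → exclude; stop.
Optimal diet: grass seeds, small seeds, forb seeds — 3 of 5 types.

3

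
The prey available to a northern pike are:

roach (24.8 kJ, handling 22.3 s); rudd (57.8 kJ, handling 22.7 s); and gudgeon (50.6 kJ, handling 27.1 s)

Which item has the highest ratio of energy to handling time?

Profitability E/h (kJ/s): roach = 24.8/22.3 = 1.11, rudd = 57.8/22.7 = 2.55, gudgeon = 50.6/27.1 = 1.87.
Ranked: rudd > gudgeon > roach.

rudd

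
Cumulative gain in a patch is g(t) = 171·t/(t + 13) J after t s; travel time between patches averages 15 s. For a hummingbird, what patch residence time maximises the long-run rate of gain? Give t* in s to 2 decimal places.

13.96 s

Optimal t* satisfies g'(t*) = g(t*)/(T + t*).
g'(t) = 171·13/(t + 13)². Setting 171·13/(t+13)² = 171t/[(t+13)(15+t)] gives 13(15+t) = t(t+13), so t² = 13×15 = 195.
t* = √195 = 13.96 s.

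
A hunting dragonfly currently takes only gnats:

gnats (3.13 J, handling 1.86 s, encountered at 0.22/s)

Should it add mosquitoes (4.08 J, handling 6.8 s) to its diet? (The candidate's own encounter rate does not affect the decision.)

Current rate: (0.22×3.13)/(1 + 0.22×1.86) = 0.4886 J/s.
mosquitoes: E/h = 4.08/6.8 = 0.6 J/s.
0.6 > 0.4886, so adding mosquitoes raises the average — include it.

Yes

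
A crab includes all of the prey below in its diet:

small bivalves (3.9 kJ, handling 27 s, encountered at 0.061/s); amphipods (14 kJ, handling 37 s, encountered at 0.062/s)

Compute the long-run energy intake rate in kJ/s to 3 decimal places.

0.224 kJ/s

R = Σλ_iE_i / (1 + Σλ_ih_i)
Numerator: 0.061×3.9 + 0.062×14 = 1.106
Denominator: 1 + 0.061×27 + 0.062×37 = 4.941
R = 1.106/4.941 = 0.2238 kJ/s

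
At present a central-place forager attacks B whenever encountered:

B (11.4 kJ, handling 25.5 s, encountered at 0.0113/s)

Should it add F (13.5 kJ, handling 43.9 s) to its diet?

Yes

Current rate: (0.0113×11.4)/(1 + 0.0113×25.5) = 0.1 kJ/s.
Profitability of F: 13.5/43.9 = 0.3075 kJ/s.
Since 0.3075 > R, including F increases the long-run rate.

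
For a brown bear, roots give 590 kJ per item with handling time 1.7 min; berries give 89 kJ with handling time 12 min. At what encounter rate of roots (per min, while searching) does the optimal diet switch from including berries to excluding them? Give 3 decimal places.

The zero-one rule: include berries iff E₂/h₂ > λE₁/(1+λh₁). Equality gives the switch point.
λE₁h₂ = E₂ + λE₂h₁ ⇒ λ = E₂/(E₁h₂ − E₂h₁) = 89/(7080 − 151.3) = 0.01285 per min.

0.013 per min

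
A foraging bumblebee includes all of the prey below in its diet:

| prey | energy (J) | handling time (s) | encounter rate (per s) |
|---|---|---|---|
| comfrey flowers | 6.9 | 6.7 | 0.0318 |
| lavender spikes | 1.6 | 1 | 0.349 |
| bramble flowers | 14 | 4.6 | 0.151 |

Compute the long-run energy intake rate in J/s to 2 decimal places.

1.28 J/s

R = Σλ_iE_i / (1 + Σλ_ih_i)
Numerator: 0.0318×6.9 + 0.349×1.6 + 0.151×14 = 2.892
Denominator: 1 + 0.0318×6.7 + 0.349×1 + 0.151×4.6 = 2.257
R = 2.892/2.257 = 1.281 J/s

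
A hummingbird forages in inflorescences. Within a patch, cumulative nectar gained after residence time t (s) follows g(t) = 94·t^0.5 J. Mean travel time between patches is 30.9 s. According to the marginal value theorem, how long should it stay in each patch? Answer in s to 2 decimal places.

Maximise g(t)/(T+t): set derivative to zero → g'(t)(T+t) = g(t).
g'(t) = 0.5·94·t^-0.5. Setting 0.5·94·t^-0.5 = 94·t^0.5/(30.9+t) gives 0.5(30.9+t) = t, so 0.50·t = 0.5×30.9.
t* = 0.5×30.9/0.50 = 30.9 s.

30.90 s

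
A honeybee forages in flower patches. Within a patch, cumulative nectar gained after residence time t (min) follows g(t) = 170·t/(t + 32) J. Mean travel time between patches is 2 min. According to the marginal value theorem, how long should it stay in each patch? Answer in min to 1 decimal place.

8.0 min

Optimal t* satisfies g'(t*) = g(t*)/(T + t*).
g'(t) = 170·32/(t + 32)². Setting 170·32/(t+32)² = 170t/[(t+32)(2+t)] gives 32(2+t) = t(t+32), so t² = 32×2 = 64.
t* = √64 = 8 min.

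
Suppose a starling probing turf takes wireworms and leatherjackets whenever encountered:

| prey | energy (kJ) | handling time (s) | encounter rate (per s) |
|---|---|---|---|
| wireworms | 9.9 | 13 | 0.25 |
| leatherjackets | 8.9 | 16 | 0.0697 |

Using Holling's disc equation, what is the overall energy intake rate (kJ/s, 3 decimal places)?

R = Σλ_iE_i / (1 + Σλ_ih_i)
Numerator: 0.25×9.9 + 0.0697×8.9 = 3.095
Denominator: 1 + 0.25×13 + 0.0697×16 = 5.365
R = 3.095/5.365 = 0.5769 kJ/s

0.577 kJ/s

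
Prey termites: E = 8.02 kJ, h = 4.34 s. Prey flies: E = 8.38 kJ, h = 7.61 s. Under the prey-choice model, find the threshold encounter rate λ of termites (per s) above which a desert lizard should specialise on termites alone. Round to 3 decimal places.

0.340 per s

The zero-one rule: include flies iff E₂/h₂ > λE₁/(1+λh₁). Equality gives the switch point.
λE₁h₂ = E₂ + λE₂h₁ ⇒ λ = E₂/(E₁h₂ − E₂h₁) = 8.38/(61.03 − 36.37) = 0.3398 per s.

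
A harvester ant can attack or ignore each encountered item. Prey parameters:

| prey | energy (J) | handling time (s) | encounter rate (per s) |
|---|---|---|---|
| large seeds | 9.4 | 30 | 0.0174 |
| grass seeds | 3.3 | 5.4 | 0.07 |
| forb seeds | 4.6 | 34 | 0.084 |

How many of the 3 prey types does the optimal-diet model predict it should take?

2

Profitabilities (E/h, J/s): grass seeds 0.611, large seeds 0.313, forb seeds 0.135. Add prey in this order while the next type's profitability exceeds the intake rate on those already taken.
Rate on top 1: 0.1676. large seeds: 0.313 > 0.1676 → include.
Rate on top 2: 0.2077. forb seeds: 0.135 < 0.2077 → exclude; stop.
Optimal diet: grass seeds, large seeds — 2 of 3 types.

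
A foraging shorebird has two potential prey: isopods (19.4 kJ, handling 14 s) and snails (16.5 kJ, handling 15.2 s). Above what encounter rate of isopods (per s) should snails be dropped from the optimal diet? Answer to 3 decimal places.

0.258 per s

At the threshold, the rate on isopods alone equals the profitability of snails: λ·19.4/(1 + λ·14) = 16.5/15.2 = 1.086.
Rearranging, λ(19.4 − 1.086×14) = 1.086, so λ = 1.086/4.203 = 0.2583 per s.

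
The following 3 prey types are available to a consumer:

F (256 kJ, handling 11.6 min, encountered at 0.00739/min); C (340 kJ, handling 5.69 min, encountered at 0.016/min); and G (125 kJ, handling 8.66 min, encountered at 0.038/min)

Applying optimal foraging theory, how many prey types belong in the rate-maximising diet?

E/h in descending order: C 59.8, F 22.1, G 14.4 kJ/min. The optimal diet is the largest prefix of this list for which every included type satisfies E_i/h_i > R on the types above it.
Rate on top 1: 4.986. F: 22.1 > 4.986 → include.
Rate on top 2: 6.231. G: 14.4 > 6.231 → include.
Optimal diet: C, F, G — 3 of 3 types.

3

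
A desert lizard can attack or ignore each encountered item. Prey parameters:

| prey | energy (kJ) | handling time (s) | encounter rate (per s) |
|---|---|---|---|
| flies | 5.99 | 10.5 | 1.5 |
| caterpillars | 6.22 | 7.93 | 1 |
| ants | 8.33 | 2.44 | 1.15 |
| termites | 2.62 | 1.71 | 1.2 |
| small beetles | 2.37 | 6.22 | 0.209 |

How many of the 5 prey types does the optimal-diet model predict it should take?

1

Profitabilities (E/h, kJ/s): ants 3.41, termites 1.53, caterpillars 0.784, flies 0.57, small beetles 0.381. Add prey in this order while the next type's profitability exceeds the intake rate on those already taken.
Rate on top 1: 2.517. termites: 1.53 < 2.517 → exclude; stop.
Optimal diet: ants — 1 of 5 types.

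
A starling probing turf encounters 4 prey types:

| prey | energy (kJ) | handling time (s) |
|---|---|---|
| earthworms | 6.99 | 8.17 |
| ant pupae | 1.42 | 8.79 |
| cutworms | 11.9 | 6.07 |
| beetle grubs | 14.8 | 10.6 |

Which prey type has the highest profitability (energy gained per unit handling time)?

cutworms

Profitability E/h (kJ/s): earthworms = 6.99/8.17 = 0.856, ant pupae = 1.42/8.79 = 0.162, cutworms = 11.9/6.07 = 1.96, beetle grubs = 14.8/10.6 = 1.4.
Ranked: cutworms > beetle grubs > earthworms > ant pupae.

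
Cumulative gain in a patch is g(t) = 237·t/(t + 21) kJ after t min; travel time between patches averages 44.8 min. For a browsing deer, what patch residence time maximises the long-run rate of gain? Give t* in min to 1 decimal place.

30.7 min

By the marginal value theorem, leave when the instantaneous gain rate g'(t) equals the habitat-wide average g(t)/(T + t).
g'(t) = 237·21/(t + 21)². Setting 237·21/(t+21)² = 237t/[(t+21)(44.8+t)] gives 21(44.8+t) = t(t+21), so t² = 21×44.8 = 940.8.
t* = √940.8 = 30.67 min.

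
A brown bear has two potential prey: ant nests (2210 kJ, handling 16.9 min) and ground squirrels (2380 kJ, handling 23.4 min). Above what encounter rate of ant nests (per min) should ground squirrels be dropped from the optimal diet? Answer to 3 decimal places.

At the threshold, the rate on ant nests alone equals the profitability of ground squirrels: λ·2210/(1 + λ·16.9) = 2380/23.4 = 101.7.
Rearranging, λ(2210 − 101.7×16.9) = 101.7, so λ = 101.7/491.1 = 0.2071 per min.

0.207 per min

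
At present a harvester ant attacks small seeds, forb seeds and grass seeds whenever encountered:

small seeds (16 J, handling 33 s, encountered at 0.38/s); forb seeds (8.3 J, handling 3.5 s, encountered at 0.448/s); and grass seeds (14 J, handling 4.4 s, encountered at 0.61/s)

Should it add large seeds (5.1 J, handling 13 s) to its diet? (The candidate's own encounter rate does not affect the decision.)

No

Intake rate on the current diet: R = (0.38×16 + 0.448×8.3 + 0.61×14) / (1 + 0.38×33 + 0.448×3.5 + 0.61×4.4) = 18.34/17.79 = 1.031 J/s.
Profitability of large seeds: 5.1/13 = 0.3923 J/s.
0.3923 < 1.031, so adding large seeds would lower the average — exclude it.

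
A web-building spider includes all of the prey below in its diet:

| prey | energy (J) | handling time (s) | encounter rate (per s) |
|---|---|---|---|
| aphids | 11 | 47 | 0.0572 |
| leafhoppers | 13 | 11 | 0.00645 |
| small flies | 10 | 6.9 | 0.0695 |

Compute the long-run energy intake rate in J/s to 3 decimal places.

R = Σλ_iE_i / (1 + Σλ_ih_i)
Numerator: 0.0572×11 + 0.00645×13 + 0.0695×10 = 1.408
Denominator: 1 + 0.0572×47 + 0.00645×11 + 0.0695×6.9 = 4.239
R = 1.408/4.239 = 0.3322 J/s

0.332 J/s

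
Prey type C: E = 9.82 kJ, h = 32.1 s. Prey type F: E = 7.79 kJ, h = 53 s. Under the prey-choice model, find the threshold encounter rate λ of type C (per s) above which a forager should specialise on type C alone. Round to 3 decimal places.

0.029 per s

At the threshold, the rate on type C alone equals the profitability of type F: λ·9.82/(1 + λ·32.1) = 7.79/53 = 0.147.
Rearranging, λ(9.82 − 0.147×32.1) = 0.147, so λ = 0.147/5.102 = 0.02881 per s.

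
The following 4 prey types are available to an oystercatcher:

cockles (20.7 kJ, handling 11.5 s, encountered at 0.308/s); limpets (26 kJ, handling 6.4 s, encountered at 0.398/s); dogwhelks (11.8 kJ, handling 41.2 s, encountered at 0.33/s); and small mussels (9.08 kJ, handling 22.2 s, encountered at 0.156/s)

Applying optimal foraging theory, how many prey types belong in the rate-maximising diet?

Rank by E/h (kJ/s): limpets 4.06, cockles 1.8, small mussels 0.409, dogwhelks 0.286. Include each in turn until the next type's E/h falls below the running intake rate.
Rate on top 1: 2.917. cockles: 1.8 < 2.917 → exclude; stop.
Optimal diet: limpets — 1 of 4 types.

1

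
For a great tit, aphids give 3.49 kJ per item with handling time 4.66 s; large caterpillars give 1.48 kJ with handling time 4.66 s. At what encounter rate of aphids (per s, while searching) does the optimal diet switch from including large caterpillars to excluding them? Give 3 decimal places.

0.158 per s

At the threshold, the rate on aphids alone equals the profitability of large caterpillars: λ·3.49/(1 + λ·4.66) = 1.48/4.66 = 0.3176.
Rearranging, λ(3.49 − 0.3176×4.66) = 0.3176, so λ = 0.3176/2.01 = 0.158 per s.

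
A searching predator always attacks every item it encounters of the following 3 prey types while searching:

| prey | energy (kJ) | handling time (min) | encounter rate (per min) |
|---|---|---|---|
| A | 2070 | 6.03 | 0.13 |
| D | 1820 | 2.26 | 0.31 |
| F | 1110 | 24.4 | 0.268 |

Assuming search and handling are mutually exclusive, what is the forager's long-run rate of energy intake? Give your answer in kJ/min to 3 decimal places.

Energy encountered per unit search time: 0.13×2070 + 0.31×1820 + 0.268×1110 = 1131 kJ/min.
Handling time per unit search time: 0.13×6.03 + 0.31×2.26 + 0.268×24.4 = 8.024.
Rate = 1131/(1 + 8.024) = 125.3 kJ/min.

125.312 kJ/min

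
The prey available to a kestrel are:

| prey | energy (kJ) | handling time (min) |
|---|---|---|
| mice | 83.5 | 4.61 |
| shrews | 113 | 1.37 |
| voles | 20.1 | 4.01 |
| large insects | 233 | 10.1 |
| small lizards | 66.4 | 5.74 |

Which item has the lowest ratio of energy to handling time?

Profitability E/h (kJ/min): mice = 83.5/4.61 = 18.1, shrews = 113/1.37 = 82.5, voles = 20.1/4.01 = 5.01, large insects = 233/10.1 = 23.1, small lizards = 66.4/5.74 = 11.6.
Ranked: shrews > large insects > mice > small lizards > voles.

voles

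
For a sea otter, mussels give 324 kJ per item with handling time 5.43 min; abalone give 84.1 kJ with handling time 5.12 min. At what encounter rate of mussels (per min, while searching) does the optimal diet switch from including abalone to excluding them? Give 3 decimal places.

Drop abalone once their profitability E₂/h₂ falls below the rate achievable on mussels alone: E₂/h₂ = λE₁/(1 + λh₁).
Solve for λ: λE₁h₂ = E₂(1 + λh₁) → λ(E₁h₂ − E₂h₁) = E₂ → λ = E₂/(E₁h₂ − E₂h₁).
λ = 84.1/(324×5.12 − 84.1×5.43) = 84.1/1202 = 0.06995 per min.

0.070 per min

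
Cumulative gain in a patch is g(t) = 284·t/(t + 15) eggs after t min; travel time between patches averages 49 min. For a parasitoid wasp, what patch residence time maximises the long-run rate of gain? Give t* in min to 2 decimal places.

27.11 min

Maximise g(t)/(T+t): set derivative to zero → g'(t)(T+t) = g(t).
g'(t) = 284·15/(t + 15)². Setting 284·15/(t+15)² = 284t/[(t+15)(49+t)] gives 15(49+t) = t(t+15), so t² = 15×49 = 735.
t* = √735 = 27.11 min.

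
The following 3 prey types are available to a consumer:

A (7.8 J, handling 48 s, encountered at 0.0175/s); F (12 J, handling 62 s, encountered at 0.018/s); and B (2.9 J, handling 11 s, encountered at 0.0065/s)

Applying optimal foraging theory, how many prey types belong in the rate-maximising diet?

Profitabilities (E/h, J/s): B 0.264, F 0.194, A 0.163. Add prey in this order while the next type's profitability exceeds the intake rate on those already taken.
Rate on top 1: 0.01759. F: 0.194 > 0.01759 → include.
Rate on top 2: 0.1074. A: 0.163 > 0.1074 → include.
Optimal diet: B, F, A — 3 of 3 types.

3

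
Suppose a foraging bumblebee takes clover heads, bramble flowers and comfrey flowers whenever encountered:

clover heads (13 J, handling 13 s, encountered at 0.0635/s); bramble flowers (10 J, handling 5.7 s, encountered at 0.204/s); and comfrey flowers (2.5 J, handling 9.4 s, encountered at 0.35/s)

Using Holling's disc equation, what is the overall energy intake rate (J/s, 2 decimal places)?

0.60 J/s

R = Σλ_iE_i / (1 + Σλ_ih_i)
Numerator: 0.0635×13 + 0.204×10 + 0.35×2.5 = 3.74
Denominator: 1 + 0.0635×13 + 0.204×5.7 + 0.35×9.4 = 6.278
R = 3.74/6.278 = 0.5958 J/s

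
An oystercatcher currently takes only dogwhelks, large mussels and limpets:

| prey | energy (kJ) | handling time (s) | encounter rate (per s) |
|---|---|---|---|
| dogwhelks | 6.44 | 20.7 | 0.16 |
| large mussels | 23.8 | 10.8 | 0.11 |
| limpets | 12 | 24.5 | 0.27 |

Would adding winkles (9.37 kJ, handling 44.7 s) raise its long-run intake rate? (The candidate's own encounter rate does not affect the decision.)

No

Intake rate on the current diet: R = (0.16×6.44 + 0.11×23.8 + 0.27×12) / (1 + 0.16×20.7 + 0.11×10.8 + 0.27×24.5) = 6.888/12.12 = 0.5686 kJ/s.
Profitability of winkles: 9.37/44.7 = 0.2096 kJ/s.
Since 0.2096 < R, time spent handling winkles is better spent searching.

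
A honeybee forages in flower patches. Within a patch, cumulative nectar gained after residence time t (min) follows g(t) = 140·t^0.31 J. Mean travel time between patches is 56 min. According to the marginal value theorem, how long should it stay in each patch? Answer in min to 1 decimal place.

25.2 min

Optimal t* satisfies g'(t*) = g(t*)/(T + t*).
g'(t) = 0.31·140·t^-0.69. Setting 0.31·140·t^-0.69 = 140·t^0.31/(56+t) gives 0.31(56+t) = t, so 0.69·t = 0.31×56.
t* = 0.31×56/0.69 = 25.16 min.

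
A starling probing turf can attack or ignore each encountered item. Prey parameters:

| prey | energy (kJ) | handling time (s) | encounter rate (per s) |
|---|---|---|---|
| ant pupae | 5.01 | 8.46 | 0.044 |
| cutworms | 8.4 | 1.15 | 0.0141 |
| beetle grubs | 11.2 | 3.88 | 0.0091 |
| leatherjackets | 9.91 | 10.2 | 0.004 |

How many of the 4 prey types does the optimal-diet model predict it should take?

4

Rank by E/h (kJ/s): cutworms 7.3, beetle grubs 2.89, leatherjackets 0.972, ant pupae 0.592. Include each in turn until the next type's E/h falls below the running intake rate.
Rate on top 1: 0.1166. beetle grubs: 2.89 > 0.1166 → include.
Rate on top 2: 0.2096. leatherjackets: 0.972 > 0.2096 → include.
Rate on top 3: 0.238. ant pupae: 0.592 > 0.238 → include.
Optimal diet: cutworms, beetle grubs, leatherjackets, ant pupae — 4 of 4 types.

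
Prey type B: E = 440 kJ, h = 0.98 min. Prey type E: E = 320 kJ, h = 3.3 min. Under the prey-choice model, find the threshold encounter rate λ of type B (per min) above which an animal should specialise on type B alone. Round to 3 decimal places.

0.281 per min

The zero-one rule: include type E iff E₂/h₂ > λE₁/(1+λh₁). Equality gives the switch point.
λE₁h₂ = E₂ + λE₂h₁ ⇒ λ = E₂/(E₁h₂ − E₂h₁) = 320/(1452 − 313.6) = 0.2811 per min.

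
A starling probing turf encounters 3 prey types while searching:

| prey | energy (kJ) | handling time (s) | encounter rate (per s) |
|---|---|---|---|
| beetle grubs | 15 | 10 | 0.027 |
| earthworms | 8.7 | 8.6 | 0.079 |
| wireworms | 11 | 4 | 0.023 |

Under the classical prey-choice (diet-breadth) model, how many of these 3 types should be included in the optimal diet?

E/h in descending order: wireworms 2.75, beetle grubs 1.5, earthworms 1.01 kJ/s. The optimal diet is the largest prefix of this list for which every included type satisfies E_i/h_i > R on the types above it.
Rate on top 1: 0.2317. beetle grubs: 1.5 > 0.2317 → include.
Rate on top 2: 0.4831. earthworms: 1.01 > 0.4831 → include.
Optimal diet: wireworms, beetle grubs, earthworms — 3 of 3 types.

3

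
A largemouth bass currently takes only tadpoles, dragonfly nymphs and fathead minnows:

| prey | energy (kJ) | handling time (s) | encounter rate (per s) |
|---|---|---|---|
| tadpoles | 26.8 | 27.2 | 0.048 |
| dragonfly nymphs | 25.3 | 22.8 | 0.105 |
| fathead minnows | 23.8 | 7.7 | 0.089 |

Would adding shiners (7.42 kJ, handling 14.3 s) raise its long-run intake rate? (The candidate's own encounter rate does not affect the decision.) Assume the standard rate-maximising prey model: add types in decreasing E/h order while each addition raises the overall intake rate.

No

On tadpoles, dragonfly nymphs and fathead minnows alone, R = ΣλE/(1+Σλh) = 6.061/5.385 = 1.126 kJ/s.
shiners: E/h = 7.42/14.3 = 0.5189 kJ/s.
Since 0.5189 < R, time spent handling shiners is better spent searching.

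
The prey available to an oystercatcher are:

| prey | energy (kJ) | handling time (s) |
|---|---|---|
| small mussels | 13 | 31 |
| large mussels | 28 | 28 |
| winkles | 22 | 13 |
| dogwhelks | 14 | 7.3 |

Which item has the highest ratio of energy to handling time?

dogwhelks

Profitability E/h (kJ/s): small mussels = 13/31 = 0.419, large mussels = 28/28 = 1, winkles = 22/13 = 1.69, dogwhelks = 14/7.3 = 1.92.
Ranked: dogwhelks > winkles > large mussels > small mussels.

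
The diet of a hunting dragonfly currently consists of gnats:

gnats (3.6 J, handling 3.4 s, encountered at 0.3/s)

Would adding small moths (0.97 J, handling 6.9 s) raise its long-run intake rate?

Current rate: (0.3×3.6)/(1 + 0.3×3.4) = 0.5347 J/s.
Profitability of small moths: 0.97/6.9 = 0.1406 J/s.
0.1406 < 0.5347, so adding small moths would lower the average — exclude it.

No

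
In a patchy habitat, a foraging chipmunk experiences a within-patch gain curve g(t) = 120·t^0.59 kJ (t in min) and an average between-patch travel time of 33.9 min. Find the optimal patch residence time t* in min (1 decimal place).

48.8 min

Maximise g(t)/(T+t): set derivative to zero → g'(t)(T+t) = g(t).
g'(t) = 0.59·120·t^-0.41. Setting 0.59·120·t^-0.41 = 120·t^0.59/(33.9+t) gives 0.59(33.9+t) = t, so 0.41·t = 0.59×33.9.
t* = 0.59×33.9/0.41 = 48.78 min.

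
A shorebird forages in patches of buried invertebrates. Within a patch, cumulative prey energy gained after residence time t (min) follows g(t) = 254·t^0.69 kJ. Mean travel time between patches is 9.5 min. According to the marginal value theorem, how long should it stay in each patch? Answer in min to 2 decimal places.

By the marginal value theorem, leave when the instantaneous gain rate g'(t) equals the habitat-wide average g(t)/(T + t).
g'(t) = 0.69·254·t^-0.31. Setting 0.69·254·t^-0.31 = 254·t^0.69/(9.5+t) gives 0.69(9.5+t) = t, so 0.31·t = 0.69×9.5.
t* = 0.69×9.5/0.31 = 21.15 min.

21.15 min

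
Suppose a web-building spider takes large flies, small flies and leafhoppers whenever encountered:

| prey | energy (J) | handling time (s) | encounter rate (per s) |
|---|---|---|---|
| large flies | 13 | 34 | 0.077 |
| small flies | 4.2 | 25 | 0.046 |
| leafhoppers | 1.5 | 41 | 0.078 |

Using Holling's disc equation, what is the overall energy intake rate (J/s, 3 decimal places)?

R = (0.077×13 + 0.046×4.2 + 0.078×1.5) / (1 + 0.077×34 + 0.046×25 + 0.078×41) = 1.311/7.966 = 0.1646 J/s.

0.165 J/s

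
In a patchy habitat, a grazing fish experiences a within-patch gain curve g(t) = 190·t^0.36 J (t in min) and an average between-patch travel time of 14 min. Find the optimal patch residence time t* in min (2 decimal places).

Optimal t* satisfies g'(t*) = g(t*)/(T + t*).
g'(t) = 0.36·190·t^-0.64. Setting 0.36·190·t^-0.64 = 190·t^0.36/(14+t) gives 0.36(14+t) = t, so 0.64·t = 0.36×14.
t* = 0.36×14/0.64 = 7.875 min.

7.88 min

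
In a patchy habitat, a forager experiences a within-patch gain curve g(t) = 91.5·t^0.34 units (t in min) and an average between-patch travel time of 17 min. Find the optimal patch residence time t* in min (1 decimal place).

By the marginal value theorem, leave when the instantaneous gain rate g'(t) equals the habitat-wide average g(t)/(T + t).
g'(t) = 0.34·91.5·t^-0.66. Setting 0.34·91.5·t^-0.66 = 91.5·t^0.34/(17+t) gives 0.34(17+t) = t, so 0.66·t = 0.34×17.
t* = 0.34×17/0.66 = 8.758 min.

8.8 min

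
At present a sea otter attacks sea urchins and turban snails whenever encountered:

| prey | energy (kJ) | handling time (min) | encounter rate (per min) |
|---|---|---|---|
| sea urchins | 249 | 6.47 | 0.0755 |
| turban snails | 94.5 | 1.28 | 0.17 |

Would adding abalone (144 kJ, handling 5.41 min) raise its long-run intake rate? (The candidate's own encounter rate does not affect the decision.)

Current rate: (0.0755×249 + 0.17×94.5)/(1 + 0.0755×6.47 + 0.17×1.28) = 20.44 kJ/min.
abalone: E/h = 144/5.41 = 26.62 kJ/min.
26.62 > 20.44, so adding abalone raises the average — include it.

Yes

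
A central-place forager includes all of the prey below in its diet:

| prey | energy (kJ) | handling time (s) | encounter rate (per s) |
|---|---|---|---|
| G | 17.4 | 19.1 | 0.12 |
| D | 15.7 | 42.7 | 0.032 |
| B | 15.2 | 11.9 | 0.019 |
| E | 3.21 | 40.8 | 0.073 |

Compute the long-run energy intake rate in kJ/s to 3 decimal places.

0.396 kJ/s

R = Σλ_iE_i / (1 + Σλ_ih_i)
Numerator: 0.12×17.4 + 0.032×15.7 + 0.019×15.2 + 0.073×3.21 = 3.114
Denominator: 1 + 0.12×19.1 + 0.032×42.7 + 0.019×11.9 + 0.073×40.8 = 7.863
R = 3.114/7.863 = 0.396 kJ/s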